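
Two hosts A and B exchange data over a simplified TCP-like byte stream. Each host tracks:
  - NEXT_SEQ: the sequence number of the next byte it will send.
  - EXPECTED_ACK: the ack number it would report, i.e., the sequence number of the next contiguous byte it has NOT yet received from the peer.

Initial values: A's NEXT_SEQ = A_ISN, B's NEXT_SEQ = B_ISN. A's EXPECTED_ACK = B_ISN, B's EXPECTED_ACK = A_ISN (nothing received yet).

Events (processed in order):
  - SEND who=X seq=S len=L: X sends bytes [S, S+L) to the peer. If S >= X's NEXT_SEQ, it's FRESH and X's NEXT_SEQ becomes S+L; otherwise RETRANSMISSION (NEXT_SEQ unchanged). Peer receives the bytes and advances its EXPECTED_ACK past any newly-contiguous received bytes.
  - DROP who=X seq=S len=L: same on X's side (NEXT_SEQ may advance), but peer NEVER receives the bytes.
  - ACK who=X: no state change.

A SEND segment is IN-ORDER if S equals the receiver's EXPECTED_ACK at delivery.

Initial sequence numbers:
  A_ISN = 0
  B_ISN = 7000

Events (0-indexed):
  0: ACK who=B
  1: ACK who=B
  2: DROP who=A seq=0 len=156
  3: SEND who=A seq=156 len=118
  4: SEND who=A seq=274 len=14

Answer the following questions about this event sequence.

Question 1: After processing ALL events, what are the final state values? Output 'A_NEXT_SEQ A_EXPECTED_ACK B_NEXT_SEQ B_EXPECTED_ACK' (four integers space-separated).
After event 0: A_seq=0 A_ack=7000 B_seq=7000 B_ack=0
After event 1: A_seq=0 A_ack=7000 B_seq=7000 B_ack=0
After event 2: A_seq=156 A_ack=7000 B_seq=7000 B_ack=0
After event 3: A_seq=274 A_ack=7000 B_seq=7000 B_ack=0
After event 4: A_seq=288 A_ack=7000 B_seq=7000 B_ack=0

Answer: 288 7000 7000 0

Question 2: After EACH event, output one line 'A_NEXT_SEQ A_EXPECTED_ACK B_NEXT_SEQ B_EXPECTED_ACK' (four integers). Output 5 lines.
0 7000 7000 0
0 7000 7000 0
156 7000 7000 0
274 7000 7000 0
288 7000 7000 0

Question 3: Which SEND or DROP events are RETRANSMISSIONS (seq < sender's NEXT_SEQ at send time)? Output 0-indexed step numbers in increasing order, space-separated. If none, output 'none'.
Step 2: DROP seq=0 -> fresh
Step 3: SEND seq=156 -> fresh
Step 4: SEND seq=274 -> fresh

Answer: none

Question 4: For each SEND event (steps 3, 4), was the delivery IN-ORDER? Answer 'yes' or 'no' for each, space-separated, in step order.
Answer: no no

Derivation:
Step 3: SEND seq=156 -> out-of-order
Step 4: SEND seq=274 -> out-of-order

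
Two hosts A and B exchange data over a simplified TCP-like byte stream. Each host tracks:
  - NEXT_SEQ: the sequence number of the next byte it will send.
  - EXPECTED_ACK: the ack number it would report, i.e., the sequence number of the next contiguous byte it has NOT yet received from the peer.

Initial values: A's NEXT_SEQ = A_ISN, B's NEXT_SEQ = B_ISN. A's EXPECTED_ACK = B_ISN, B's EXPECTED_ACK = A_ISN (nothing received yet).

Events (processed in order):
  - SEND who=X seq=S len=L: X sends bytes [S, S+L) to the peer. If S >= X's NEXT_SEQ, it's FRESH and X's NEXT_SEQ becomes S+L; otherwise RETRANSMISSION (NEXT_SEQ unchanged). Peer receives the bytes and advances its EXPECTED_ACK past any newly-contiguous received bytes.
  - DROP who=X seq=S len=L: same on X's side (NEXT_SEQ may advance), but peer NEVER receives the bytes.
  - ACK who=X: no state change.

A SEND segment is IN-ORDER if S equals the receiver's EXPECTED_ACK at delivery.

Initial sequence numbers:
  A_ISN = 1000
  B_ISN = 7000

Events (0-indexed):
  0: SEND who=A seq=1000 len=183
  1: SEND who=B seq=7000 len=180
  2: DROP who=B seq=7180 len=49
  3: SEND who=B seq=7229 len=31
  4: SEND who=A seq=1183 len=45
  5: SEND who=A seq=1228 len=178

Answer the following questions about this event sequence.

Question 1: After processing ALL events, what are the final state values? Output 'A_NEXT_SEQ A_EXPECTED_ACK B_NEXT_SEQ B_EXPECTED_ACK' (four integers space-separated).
Answer: 1406 7180 7260 1406

Derivation:
After event 0: A_seq=1183 A_ack=7000 B_seq=7000 B_ack=1183
After event 1: A_seq=1183 A_ack=7180 B_seq=7180 B_ack=1183
After event 2: A_seq=1183 A_ack=7180 B_seq=7229 B_ack=1183
After event 3: A_seq=1183 A_ack=7180 B_seq=7260 B_ack=1183
After event 4: A_seq=1228 A_ack=7180 B_seq=7260 B_ack=1228
After event 5: A_seq=1406 A_ack=7180 B_seq=7260 B_ack=1406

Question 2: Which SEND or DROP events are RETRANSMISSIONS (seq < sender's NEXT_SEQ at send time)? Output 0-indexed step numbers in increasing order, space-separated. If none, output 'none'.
Step 0: SEND seq=1000 -> fresh
Step 1: SEND seq=7000 -> fresh
Step 2: DROP seq=7180 -> fresh
Step 3: SEND seq=7229 -> fresh
Step 4: SEND seq=1183 -> fresh
Step 5: SEND seq=1228 -> fresh

Answer: none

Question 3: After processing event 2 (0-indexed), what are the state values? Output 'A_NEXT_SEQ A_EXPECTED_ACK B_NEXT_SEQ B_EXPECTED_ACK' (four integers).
After event 0: A_seq=1183 A_ack=7000 B_seq=7000 B_ack=1183
After event 1: A_seq=1183 A_ack=7180 B_seq=7180 B_ack=1183
After event 2: A_seq=1183 A_ack=7180 B_seq=7229 B_ack=1183

1183 7180 7229 1183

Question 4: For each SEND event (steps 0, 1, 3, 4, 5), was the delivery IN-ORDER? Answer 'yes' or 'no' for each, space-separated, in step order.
Step 0: SEND seq=1000 -> in-order
Step 1: SEND seq=7000 -> in-order
Step 3: SEND seq=7229 -> out-of-order
Step 4: SEND seq=1183 -> in-order
Step 5: SEND seq=1228 -> in-order

Answer: yes yes no yes yes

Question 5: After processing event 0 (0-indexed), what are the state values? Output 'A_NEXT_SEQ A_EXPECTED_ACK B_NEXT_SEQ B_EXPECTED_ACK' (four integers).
After event 0: A_seq=1183 A_ack=7000 B_seq=7000 B_ack=1183

1183 7000 7000 1183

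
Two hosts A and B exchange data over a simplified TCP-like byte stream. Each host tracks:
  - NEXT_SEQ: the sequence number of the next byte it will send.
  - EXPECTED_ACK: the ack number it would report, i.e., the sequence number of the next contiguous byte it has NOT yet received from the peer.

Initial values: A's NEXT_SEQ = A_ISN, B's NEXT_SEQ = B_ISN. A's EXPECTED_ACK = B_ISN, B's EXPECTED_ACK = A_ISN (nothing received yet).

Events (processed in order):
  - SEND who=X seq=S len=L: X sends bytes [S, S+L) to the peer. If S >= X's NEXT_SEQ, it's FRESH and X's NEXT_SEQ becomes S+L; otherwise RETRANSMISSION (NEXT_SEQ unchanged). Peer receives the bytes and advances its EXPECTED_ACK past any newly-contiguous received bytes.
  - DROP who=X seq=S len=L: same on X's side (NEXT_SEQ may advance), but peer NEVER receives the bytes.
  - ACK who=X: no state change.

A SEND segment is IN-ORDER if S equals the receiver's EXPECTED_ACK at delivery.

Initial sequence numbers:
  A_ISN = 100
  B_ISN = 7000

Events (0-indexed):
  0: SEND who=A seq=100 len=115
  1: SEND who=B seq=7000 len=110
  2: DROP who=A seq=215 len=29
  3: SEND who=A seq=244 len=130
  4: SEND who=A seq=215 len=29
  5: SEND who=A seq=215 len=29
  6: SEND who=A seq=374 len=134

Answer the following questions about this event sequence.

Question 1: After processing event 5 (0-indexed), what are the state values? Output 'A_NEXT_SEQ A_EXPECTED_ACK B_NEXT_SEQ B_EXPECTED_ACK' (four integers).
After event 0: A_seq=215 A_ack=7000 B_seq=7000 B_ack=215
After event 1: A_seq=215 A_ack=7110 B_seq=7110 B_ack=215
After event 2: A_seq=244 A_ack=7110 B_seq=7110 B_ack=215
After event 3: A_seq=374 A_ack=7110 B_seq=7110 B_ack=215
After event 4: A_seq=374 A_ack=7110 B_seq=7110 B_ack=374
After event 5: A_seq=374 A_ack=7110 B_seq=7110 B_ack=374

374 7110 7110 374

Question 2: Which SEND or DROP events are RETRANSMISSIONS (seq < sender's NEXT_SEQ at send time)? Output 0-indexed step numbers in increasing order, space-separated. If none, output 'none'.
Step 0: SEND seq=100 -> fresh
Step 1: SEND seq=7000 -> fresh
Step 2: DROP seq=215 -> fresh
Step 3: SEND seq=244 -> fresh
Step 4: SEND seq=215 -> retransmit
Step 5: SEND seq=215 -> retransmit
Step 6: SEND seq=374 -> fresh

Answer: 4 5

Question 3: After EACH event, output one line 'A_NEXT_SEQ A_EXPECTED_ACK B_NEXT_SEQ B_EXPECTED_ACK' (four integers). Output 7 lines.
215 7000 7000 215
215 7110 7110 215
244 7110 7110 215
374 7110 7110 215
374 7110 7110 374
374 7110 7110 374
508 7110 7110 508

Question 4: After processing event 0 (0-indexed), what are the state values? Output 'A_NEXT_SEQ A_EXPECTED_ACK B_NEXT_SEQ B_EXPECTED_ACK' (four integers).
After event 0: A_seq=215 A_ack=7000 B_seq=7000 B_ack=215

215 7000 7000 215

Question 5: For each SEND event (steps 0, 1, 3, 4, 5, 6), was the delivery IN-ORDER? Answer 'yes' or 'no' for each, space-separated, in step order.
Step 0: SEND seq=100 -> in-order
Step 1: SEND seq=7000 -> in-order
Step 3: SEND seq=244 -> out-of-order
Step 4: SEND seq=215 -> in-order
Step 5: SEND seq=215 -> out-of-order
Step 6: SEND seq=374 -> in-order

Answer: yes yes no yes no yes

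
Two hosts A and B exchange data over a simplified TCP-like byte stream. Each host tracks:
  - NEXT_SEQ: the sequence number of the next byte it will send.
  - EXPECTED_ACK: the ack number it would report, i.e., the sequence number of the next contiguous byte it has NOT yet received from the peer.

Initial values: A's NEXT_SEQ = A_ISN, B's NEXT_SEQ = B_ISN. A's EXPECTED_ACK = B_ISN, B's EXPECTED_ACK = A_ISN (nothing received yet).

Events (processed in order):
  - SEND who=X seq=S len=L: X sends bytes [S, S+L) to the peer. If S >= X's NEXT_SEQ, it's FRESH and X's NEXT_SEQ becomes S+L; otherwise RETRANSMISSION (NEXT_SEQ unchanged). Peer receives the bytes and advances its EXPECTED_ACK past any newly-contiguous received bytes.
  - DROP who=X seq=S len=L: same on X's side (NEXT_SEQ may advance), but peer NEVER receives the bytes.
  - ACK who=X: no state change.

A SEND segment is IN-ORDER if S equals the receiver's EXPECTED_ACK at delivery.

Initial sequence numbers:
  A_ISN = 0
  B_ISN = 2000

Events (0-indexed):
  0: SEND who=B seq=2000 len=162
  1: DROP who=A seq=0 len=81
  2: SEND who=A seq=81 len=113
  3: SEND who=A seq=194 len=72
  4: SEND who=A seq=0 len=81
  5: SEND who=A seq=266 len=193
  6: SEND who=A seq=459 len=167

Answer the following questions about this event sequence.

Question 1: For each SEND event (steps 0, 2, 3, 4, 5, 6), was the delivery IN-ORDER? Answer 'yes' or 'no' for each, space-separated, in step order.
Answer: yes no no yes yes yes

Derivation:
Step 0: SEND seq=2000 -> in-order
Step 2: SEND seq=81 -> out-of-order
Step 3: SEND seq=194 -> out-of-order
Step 4: SEND seq=0 -> in-order
Step 5: SEND seq=266 -> in-order
Step 6: SEND seq=459 -> in-order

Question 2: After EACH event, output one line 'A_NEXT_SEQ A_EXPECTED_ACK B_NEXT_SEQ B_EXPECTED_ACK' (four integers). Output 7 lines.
0 2162 2162 0
81 2162 2162 0
194 2162 2162 0
266 2162 2162 0
266 2162 2162 266
459 2162 2162 459
626 2162 2162 626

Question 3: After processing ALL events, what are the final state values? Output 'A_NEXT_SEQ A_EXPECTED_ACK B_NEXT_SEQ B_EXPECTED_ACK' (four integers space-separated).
Answer: 626 2162 2162 626

Derivation:
After event 0: A_seq=0 A_ack=2162 B_seq=2162 B_ack=0
After event 1: A_seq=81 A_ack=2162 B_seq=2162 B_ack=0
After event 2: A_seq=194 A_ack=2162 B_seq=2162 B_ack=0
After event 3: A_seq=266 A_ack=2162 B_seq=2162 B_ack=0
After event 4: A_seq=266 A_ack=2162 B_seq=2162 B_ack=266
After event 5: A_seq=459 A_ack=2162 B_seq=2162 B_ack=459
After event 6: A_seq=626 A_ack=2162 B_seq=2162 B_ack=626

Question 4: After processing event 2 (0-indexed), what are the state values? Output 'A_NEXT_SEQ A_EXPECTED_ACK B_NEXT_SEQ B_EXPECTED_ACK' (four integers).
After event 0: A_seq=0 A_ack=2162 B_seq=2162 B_ack=0
After event 1: A_seq=81 A_ack=2162 B_seq=2162 B_ack=0
After event 2: A_seq=194 A_ack=2162 B_seq=2162 B_ack=0

194 2162 2162 0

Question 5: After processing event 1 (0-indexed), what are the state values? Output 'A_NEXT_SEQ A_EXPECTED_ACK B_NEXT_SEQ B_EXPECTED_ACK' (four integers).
After event 0: A_seq=0 A_ack=2162 B_seq=2162 B_ack=0
After event 1: A_seq=81 A_ack=2162 B_seq=2162 B_ack=0

81 2162 2162 0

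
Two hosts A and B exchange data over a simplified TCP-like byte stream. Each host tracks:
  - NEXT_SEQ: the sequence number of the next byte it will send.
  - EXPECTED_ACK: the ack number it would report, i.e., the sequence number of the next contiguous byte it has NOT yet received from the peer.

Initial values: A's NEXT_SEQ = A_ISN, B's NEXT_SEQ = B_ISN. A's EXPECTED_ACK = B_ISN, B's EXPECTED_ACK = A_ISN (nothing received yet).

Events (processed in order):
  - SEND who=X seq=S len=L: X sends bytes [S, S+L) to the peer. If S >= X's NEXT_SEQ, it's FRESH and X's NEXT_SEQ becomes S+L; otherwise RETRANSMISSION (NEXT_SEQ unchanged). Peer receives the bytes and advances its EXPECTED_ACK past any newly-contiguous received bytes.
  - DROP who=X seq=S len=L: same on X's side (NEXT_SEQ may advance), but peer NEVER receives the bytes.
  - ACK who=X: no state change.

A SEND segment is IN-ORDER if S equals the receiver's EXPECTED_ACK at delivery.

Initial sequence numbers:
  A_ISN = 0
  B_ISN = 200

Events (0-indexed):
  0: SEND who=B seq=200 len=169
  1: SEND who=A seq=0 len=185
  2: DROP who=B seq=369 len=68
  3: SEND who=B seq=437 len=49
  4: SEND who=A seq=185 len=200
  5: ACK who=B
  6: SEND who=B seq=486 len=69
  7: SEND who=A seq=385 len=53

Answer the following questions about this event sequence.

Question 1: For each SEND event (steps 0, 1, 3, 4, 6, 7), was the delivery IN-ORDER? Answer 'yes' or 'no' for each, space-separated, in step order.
Step 0: SEND seq=200 -> in-order
Step 1: SEND seq=0 -> in-order
Step 3: SEND seq=437 -> out-of-order
Step 4: SEND seq=185 -> in-order
Step 6: SEND seq=486 -> out-of-order
Step 7: SEND seq=385 -> in-order

Answer: yes yes no yes no yes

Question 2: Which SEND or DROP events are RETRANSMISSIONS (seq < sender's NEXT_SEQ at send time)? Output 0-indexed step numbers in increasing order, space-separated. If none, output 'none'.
Step 0: SEND seq=200 -> fresh
Step 1: SEND seq=0 -> fresh
Step 2: DROP seq=369 -> fresh
Step 3: SEND seq=437 -> fresh
Step 4: SEND seq=185 -> fresh
Step 6: SEND seq=486 -> fresh
Step 7: SEND seq=385 -> fresh

Answer: none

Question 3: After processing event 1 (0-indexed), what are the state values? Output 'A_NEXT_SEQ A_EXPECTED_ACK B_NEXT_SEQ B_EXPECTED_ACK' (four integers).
After event 0: A_seq=0 A_ack=369 B_seq=369 B_ack=0
After event 1: A_seq=185 A_ack=369 B_seq=369 B_ack=185

185 369 369 185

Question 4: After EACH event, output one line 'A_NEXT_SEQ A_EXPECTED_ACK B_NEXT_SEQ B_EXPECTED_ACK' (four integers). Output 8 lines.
0 369 369 0
185 369 369 185
185 369 437 185
185 369 486 185
385 369 486 385
385 369 486 385
385 369 555 385
438 369 555 438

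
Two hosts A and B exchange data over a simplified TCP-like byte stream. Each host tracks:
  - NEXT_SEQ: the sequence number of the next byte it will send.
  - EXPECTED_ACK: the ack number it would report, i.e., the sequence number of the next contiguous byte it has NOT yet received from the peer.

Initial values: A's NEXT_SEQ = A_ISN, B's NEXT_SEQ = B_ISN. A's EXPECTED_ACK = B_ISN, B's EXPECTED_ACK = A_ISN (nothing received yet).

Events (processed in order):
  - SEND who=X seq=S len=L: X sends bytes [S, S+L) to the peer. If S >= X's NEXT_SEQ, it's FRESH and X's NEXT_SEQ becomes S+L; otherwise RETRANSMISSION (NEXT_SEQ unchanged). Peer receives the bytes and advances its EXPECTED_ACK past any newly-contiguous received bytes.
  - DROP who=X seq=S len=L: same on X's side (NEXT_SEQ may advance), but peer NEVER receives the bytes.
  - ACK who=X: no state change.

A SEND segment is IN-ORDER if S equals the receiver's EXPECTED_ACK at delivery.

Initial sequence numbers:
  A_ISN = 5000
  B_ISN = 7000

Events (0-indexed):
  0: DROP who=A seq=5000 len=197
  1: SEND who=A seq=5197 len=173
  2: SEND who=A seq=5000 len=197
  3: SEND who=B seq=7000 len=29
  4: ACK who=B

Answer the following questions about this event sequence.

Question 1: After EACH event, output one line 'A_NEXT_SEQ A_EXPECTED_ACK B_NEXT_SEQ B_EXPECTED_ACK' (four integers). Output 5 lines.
5197 7000 7000 5000
5370 7000 7000 5000
5370 7000 7000 5370
5370 7029 7029 5370
5370 7029 7029 5370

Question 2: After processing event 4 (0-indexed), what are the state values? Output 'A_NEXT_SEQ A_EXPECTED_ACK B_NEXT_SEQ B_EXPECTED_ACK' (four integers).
After event 0: A_seq=5197 A_ack=7000 B_seq=7000 B_ack=5000
After event 1: A_seq=5370 A_ack=7000 B_seq=7000 B_ack=5000
After event 2: A_seq=5370 A_ack=7000 B_seq=7000 B_ack=5370
After event 3: A_seq=5370 A_ack=7029 B_seq=7029 B_ack=5370
After event 4: A_seq=5370 A_ack=7029 B_seq=7029 B_ack=5370

5370 7029 7029 5370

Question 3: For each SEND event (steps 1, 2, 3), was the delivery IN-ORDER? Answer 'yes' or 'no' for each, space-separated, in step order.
Answer: no yes yes

Derivation:
Step 1: SEND seq=5197 -> out-of-order
Step 2: SEND seq=5000 -> in-order
Step 3: SEND seq=7000 -> in-order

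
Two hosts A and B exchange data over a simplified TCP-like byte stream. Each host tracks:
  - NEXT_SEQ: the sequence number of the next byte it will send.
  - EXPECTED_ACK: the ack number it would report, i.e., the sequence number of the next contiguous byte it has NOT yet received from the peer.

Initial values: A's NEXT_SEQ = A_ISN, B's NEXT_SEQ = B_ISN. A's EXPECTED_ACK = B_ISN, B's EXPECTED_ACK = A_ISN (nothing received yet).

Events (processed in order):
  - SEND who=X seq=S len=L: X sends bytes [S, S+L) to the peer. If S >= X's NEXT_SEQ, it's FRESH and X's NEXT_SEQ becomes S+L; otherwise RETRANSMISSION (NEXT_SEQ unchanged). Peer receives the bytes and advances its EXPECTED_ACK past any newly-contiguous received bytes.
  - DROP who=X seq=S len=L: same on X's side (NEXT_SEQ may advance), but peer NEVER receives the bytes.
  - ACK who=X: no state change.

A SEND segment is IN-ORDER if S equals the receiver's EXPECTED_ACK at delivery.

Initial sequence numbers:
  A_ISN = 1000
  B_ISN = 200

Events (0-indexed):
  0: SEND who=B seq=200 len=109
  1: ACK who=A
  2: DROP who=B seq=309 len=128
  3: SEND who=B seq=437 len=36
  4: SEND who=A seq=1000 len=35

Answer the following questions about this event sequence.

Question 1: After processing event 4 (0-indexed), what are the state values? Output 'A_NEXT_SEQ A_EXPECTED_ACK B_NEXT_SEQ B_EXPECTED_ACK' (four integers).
After event 0: A_seq=1000 A_ack=309 B_seq=309 B_ack=1000
After event 1: A_seq=1000 A_ack=309 B_seq=309 B_ack=1000
After event 2: A_seq=1000 A_ack=309 B_seq=437 B_ack=1000
After event 3: A_seq=1000 A_ack=309 B_seq=473 B_ack=1000
After event 4: A_seq=1035 A_ack=309 B_seq=473 B_ack=1035

1035 309 473 1035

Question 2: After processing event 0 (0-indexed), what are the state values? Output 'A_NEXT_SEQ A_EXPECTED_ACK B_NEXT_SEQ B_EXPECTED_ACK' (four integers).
After event 0: A_seq=1000 A_ack=309 B_seq=309 B_ack=1000

1000 309 309 1000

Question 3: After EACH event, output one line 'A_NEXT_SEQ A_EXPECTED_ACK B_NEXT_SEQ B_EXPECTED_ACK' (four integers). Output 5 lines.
1000 309 309 1000
1000 309 309 1000
1000 309 437 1000
1000 309 473 1000
1035 309 473 1035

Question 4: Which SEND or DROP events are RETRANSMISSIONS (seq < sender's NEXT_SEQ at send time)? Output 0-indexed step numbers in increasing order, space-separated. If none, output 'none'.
Answer: none

Derivation:
Step 0: SEND seq=200 -> fresh
Step 2: DROP seq=309 -> fresh
Step 3: SEND seq=437 -> fresh
Step 4: SEND seq=1000 -> fresh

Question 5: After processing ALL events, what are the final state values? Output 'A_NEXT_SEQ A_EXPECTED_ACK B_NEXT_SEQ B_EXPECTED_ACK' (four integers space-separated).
After event 0: A_seq=1000 A_ack=309 B_seq=309 B_ack=1000
After event 1: A_seq=1000 A_ack=309 B_seq=309 B_ack=1000
After event 2: A_seq=1000 A_ack=309 B_seq=437 B_ack=1000
After event 3: A_seq=1000 A_ack=309 B_seq=473 B_ack=1000
After event 4: A_seq=1035 A_ack=309 B_seq=473 B_ack=1035

Answer: 1035 309 473 1035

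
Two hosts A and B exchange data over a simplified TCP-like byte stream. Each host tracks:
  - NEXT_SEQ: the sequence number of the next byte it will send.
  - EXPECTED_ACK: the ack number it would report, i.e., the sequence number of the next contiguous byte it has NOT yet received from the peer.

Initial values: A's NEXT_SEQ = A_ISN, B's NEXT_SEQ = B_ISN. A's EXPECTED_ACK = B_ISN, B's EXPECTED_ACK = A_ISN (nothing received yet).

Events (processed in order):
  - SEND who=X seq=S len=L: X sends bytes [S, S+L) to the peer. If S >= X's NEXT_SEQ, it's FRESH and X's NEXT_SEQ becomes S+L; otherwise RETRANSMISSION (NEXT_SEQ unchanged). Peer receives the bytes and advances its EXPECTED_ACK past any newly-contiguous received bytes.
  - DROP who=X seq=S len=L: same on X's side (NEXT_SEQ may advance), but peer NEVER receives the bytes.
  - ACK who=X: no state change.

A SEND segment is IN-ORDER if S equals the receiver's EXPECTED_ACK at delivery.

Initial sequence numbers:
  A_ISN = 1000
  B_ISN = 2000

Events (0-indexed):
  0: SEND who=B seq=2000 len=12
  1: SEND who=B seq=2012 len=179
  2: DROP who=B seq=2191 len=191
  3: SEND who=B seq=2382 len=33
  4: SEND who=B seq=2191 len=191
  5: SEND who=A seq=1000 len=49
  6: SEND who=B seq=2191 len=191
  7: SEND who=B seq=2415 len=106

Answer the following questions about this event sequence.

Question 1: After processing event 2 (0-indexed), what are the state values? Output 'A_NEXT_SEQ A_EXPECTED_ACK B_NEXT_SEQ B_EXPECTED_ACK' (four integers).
After event 0: A_seq=1000 A_ack=2012 B_seq=2012 B_ack=1000
After event 1: A_seq=1000 A_ack=2191 B_seq=2191 B_ack=1000
After event 2: A_seq=1000 A_ack=2191 B_seq=2382 B_ack=1000

1000 2191 2382 1000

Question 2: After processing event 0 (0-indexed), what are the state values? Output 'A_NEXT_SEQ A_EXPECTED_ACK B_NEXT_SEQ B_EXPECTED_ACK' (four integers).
After event 0: A_seq=1000 A_ack=2012 B_seq=2012 B_ack=1000

1000 2012 2012 1000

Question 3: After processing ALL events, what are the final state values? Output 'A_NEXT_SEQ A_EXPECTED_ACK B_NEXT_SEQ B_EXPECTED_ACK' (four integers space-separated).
After event 0: A_seq=1000 A_ack=2012 B_seq=2012 B_ack=1000
After event 1: A_seq=1000 A_ack=2191 B_seq=2191 B_ack=1000
After event 2: A_seq=1000 A_ack=2191 B_seq=2382 B_ack=1000
After event 3: A_seq=1000 A_ack=2191 B_seq=2415 B_ack=1000
After event 4: A_seq=1000 A_ack=2415 B_seq=2415 B_ack=1000
After event 5: A_seq=1049 A_ack=2415 B_seq=2415 B_ack=1049
After event 6: A_seq=1049 A_ack=2415 B_seq=2415 B_ack=1049
After event 7: A_seq=1049 A_ack=2521 B_seq=2521 B_ack=1049

Answer: 1049 2521 2521 1049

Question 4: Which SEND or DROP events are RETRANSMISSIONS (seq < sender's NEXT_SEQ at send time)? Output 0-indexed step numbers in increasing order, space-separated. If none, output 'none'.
Answer: 4 6

Derivation:
Step 0: SEND seq=2000 -> fresh
Step 1: SEND seq=2012 -> fresh
Step 2: DROP seq=2191 -> fresh
Step 3: SEND seq=2382 -> fresh
Step 4: SEND seq=2191 -> retransmit
Step 5: SEND seq=1000 -> fresh
Step 6: SEND seq=2191 -> retransmit
Step 7: SEND seq=2415 -> fresh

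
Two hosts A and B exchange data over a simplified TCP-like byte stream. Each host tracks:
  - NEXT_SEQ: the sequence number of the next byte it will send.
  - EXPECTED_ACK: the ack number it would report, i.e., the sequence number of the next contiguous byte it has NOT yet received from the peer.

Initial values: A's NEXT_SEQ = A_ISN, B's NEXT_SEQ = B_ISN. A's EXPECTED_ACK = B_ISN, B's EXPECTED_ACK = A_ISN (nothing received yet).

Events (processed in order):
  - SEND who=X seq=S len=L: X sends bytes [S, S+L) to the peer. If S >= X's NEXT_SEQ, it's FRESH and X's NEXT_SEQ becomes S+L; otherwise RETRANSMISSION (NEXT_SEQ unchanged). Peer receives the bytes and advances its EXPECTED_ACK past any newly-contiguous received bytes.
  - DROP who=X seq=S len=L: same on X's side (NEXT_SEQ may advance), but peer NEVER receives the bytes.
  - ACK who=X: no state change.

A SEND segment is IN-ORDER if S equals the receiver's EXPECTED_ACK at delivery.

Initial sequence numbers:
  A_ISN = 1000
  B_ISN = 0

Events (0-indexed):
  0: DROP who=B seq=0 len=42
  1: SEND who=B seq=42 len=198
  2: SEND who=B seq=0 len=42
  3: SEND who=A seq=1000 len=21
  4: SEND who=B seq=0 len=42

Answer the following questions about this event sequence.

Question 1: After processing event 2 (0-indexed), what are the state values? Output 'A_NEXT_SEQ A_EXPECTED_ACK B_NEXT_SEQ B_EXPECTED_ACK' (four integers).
After event 0: A_seq=1000 A_ack=0 B_seq=42 B_ack=1000
After event 1: A_seq=1000 A_ack=0 B_seq=240 B_ack=1000
After event 2: A_seq=1000 A_ack=240 B_seq=240 B_ack=1000

1000 240 240 1000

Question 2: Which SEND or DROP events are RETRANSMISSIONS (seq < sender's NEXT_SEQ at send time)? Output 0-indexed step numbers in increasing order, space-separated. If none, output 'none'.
Step 0: DROP seq=0 -> fresh
Step 1: SEND seq=42 -> fresh
Step 2: SEND seq=0 -> retransmit
Step 3: SEND seq=1000 -> fresh
Step 4: SEND seq=0 -> retransmit

Answer: 2 4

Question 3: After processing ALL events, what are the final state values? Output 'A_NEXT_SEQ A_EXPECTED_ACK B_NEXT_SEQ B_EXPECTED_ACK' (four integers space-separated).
After event 0: A_seq=1000 A_ack=0 B_seq=42 B_ack=1000
After event 1: A_seq=1000 A_ack=0 B_seq=240 B_ack=1000
After event 2: A_seq=1000 A_ack=240 B_seq=240 B_ack=1000
After event 3: A_seq=1021 A_ack=240 B_seq=240 B_ack=1021
After event 4: A_seq=1021 A_ack=240 B_seq=240 B_ack=1021

Answer: 1021 240 240 1021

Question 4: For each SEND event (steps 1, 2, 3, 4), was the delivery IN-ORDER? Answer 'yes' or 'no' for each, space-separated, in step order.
Answer: no yes yes no

Derivation:
Step 1: SEND seq=42 -> out-of-order
Step 2: SEND seq=0 -> in-order
Step 3: SEND seq=1000 -> in-order
Step 4: SEND seq=0 -> out-of-order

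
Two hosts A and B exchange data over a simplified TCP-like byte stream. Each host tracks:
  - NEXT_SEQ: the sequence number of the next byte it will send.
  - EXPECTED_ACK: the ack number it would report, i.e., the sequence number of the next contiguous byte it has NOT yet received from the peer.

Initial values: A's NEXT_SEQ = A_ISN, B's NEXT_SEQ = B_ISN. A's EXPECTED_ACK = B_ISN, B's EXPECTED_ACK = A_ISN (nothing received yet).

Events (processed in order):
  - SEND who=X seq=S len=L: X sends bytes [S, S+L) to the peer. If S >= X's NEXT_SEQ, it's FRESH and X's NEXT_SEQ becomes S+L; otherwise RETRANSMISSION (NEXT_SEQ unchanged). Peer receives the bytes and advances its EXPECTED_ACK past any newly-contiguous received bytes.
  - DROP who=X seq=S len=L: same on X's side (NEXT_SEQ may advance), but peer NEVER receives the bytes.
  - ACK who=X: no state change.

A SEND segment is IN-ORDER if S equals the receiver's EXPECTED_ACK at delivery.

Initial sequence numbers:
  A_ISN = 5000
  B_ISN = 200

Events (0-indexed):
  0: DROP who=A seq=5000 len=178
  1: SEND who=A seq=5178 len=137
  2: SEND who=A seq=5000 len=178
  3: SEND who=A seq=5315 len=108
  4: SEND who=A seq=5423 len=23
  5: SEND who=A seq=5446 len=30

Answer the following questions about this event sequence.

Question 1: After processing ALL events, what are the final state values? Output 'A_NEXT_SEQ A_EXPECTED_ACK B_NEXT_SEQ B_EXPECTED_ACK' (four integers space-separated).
After event 0: A_seq=5178 A_ack=200 B_seq=200 B_ack=5000
After event 1: A_seq=5315 A_ack=200 B_seq=200 B_ack=5000
After event 2: A_seq=5315 A_ack=200 B_seq=200 B_ack=5315
After event 3: A_seq=5423 A_ack=200 B_seq=200 B_ack=5423
After event 4: A_seq=5446 A_ack=200 B_seq=200 B_ack=5446
After event 5: A_seq=5476 A_ack=200 B_seq=200 B_ack=5476

Answer: 5476 200 200 5476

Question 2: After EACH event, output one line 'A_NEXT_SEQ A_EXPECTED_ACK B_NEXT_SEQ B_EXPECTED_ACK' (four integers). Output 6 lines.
5178 200 200 5000
5315 200 200 5000
5315 200 200 5315
5423 200 200 5423
5446 200 200 5446
5476 200 200 5476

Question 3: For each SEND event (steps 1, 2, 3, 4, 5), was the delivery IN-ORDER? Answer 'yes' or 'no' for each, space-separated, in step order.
Answer: no yes yes yes yes

Derivation:
Step 1: SEND seq=5178 -> out-of-order
Step 2: SEND seq=5000 -> in-order
Step 3: SEND seq=5315 -> in-order
Step 4: SEND seq=5423 -> in-order
Step 5: SEND seq=5446 -> in-order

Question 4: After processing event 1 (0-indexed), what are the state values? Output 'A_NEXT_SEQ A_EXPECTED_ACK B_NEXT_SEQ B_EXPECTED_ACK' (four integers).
After event 0: A_seq=5178 A_ack=200 B_seq=200 B_ack=5000
After event 1: A_seq=5315 A_ack=200 B_seq=200 B_ack=5000

5315 200 200 5000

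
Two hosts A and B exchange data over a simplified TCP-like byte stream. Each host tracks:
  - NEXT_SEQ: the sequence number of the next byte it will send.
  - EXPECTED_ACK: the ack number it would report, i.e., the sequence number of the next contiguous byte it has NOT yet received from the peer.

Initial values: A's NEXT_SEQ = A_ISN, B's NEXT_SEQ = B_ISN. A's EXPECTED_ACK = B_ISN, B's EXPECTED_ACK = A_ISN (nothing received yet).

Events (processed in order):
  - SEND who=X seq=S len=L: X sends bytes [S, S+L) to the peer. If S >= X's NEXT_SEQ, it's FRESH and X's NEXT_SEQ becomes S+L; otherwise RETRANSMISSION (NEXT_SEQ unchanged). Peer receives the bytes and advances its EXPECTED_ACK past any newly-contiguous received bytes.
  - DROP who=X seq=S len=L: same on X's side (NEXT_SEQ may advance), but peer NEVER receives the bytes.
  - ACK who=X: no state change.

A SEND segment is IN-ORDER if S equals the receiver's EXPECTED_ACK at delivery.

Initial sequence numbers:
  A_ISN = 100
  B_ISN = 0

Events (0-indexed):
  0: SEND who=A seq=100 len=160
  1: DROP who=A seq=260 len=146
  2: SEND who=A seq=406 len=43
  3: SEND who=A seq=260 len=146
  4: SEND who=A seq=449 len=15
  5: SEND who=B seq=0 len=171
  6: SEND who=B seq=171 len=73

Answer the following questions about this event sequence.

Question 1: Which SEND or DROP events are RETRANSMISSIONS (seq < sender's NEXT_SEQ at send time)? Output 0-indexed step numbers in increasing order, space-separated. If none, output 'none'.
Answer: 3

Derivation:
Step 0: SEND seq=100 -> fresh
Step 1: DROP seq=260 -> fresh
Step 2: SEND seq=406 -> fresh
Step 3: SEND seq=260 -> retransmit
Step 4: SEND seq=449 -> fresh
Step 5: SEND seq=0 -> fresh
Step 6: SEND seq=171 -> fresh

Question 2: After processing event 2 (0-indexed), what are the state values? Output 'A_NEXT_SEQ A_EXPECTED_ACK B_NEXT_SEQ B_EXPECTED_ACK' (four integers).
After event 0: A_seq=260 A_ack=0 B_seq=0 B_ack=260
After event 1: A_seq=406 A_ack=0 B_seq=0 B_ack=260
After event 2: A_seq=449 A_ack=0 B_seq=0 B_ack=260

449 0 0 260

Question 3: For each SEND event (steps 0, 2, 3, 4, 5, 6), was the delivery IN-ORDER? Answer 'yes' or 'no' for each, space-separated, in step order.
Answer: yes no yes yes yes yes

Derivation:
Step 0: SEND seq=100 -> in-order
Step 2: SEND seq=406 -> out-of-order
Step 3: SEND seq=260 -> in-order
Step 4: SEND seq=449 -> in-order
Step 5: SEND seq=0 -> in-order
Step 6: SEND seq=171 -> in-order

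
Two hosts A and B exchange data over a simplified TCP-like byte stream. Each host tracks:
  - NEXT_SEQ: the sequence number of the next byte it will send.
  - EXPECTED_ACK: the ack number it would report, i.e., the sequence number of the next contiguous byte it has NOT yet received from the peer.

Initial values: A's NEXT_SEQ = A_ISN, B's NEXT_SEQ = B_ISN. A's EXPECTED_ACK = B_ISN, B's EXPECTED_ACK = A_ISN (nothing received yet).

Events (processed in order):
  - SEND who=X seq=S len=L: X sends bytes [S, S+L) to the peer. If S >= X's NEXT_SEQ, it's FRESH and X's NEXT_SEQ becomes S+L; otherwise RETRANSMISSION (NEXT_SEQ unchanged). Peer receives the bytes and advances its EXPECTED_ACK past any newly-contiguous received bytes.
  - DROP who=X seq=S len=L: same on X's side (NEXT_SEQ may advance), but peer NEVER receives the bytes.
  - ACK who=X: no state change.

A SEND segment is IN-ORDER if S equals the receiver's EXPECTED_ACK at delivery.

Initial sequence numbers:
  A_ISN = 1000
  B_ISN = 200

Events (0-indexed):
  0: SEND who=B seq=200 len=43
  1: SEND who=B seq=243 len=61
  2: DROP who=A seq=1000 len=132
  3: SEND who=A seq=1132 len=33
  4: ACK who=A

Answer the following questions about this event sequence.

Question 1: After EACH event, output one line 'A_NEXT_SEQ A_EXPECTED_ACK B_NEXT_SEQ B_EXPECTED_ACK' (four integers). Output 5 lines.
1000 243 243 1000
1000 304 304 1000
1132 304 304 1000
1165 304 304 1000
1165 304 304 1000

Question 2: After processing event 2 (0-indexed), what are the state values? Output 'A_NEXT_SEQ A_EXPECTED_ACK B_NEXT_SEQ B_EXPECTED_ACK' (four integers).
After event 0: A_seq=1000 A_ack=243 B_seq=243 B_ack=1000
After event 1: A_seq=1000 A_ack=304 B_seq=304 B_ack=1000
After event 2: A_seq=1132 A_ack=304 B_seq=304 B_ack=1000

1132 304 304 1000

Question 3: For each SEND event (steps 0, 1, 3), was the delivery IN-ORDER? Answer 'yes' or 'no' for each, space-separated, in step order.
Answer: yes yes no

Derivation:
Step 0: SEND seq=200 -> in-order
Step 1: SEND seq=243 -> in-order
Step 3: SEND seq=1132 -> out-of-order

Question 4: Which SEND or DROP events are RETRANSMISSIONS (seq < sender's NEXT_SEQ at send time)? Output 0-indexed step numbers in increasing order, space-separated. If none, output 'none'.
Step 0: SEND seq=200 -> fresh
Step 1: SEND seq=243 -> fresh
Step 2: DROP seq=1000 -> fresh
Step 3: SEND seq=1132 -> fresh

Answer: none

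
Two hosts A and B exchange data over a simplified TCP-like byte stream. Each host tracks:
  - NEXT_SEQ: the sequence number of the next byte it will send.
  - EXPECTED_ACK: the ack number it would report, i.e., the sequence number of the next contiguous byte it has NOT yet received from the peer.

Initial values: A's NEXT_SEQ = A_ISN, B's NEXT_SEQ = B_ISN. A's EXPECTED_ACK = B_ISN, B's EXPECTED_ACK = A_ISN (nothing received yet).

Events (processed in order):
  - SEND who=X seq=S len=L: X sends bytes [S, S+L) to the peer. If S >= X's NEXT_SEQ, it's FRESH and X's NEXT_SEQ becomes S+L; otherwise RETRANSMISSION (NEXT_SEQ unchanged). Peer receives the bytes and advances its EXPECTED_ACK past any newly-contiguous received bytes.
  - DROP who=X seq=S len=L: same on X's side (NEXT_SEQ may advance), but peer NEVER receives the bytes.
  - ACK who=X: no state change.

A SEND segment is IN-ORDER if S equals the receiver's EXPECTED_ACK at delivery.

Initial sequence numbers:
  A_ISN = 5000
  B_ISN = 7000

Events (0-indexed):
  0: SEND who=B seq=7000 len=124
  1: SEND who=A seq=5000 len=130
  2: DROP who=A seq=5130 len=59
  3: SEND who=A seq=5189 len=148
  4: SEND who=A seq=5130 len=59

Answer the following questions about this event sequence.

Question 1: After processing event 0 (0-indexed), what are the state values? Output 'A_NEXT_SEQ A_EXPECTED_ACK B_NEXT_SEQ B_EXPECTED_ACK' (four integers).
After event 0: A_seq=5000 A_ack=7124 B_seq=7124 B_ack=5000

5000 7124 7124 5000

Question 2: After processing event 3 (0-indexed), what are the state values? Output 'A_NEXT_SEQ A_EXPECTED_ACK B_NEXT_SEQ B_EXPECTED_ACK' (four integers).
After event 0: A_seq=5000 A_ack=7124 B_seq=7124 B_ack=5000
After event 1: A_seq=5130 A_ack=7124 B_seq=7124 B_ack=5130
After event 2: A_seq=5189 A_ack=7124 B_seq=7124 B_ack=5130
After event 3: A_seq=5337 A_ack=7124 B_seq=7124 B_ack=5130

5337 7124 7124 5130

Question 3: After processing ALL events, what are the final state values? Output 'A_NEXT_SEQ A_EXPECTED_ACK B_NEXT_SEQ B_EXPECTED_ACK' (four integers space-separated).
After event 0: A_seq=5000 A_ack=7124 B_seq=7124 B_ack=5000
After event 1: A_seq=5130 A_ack=7124 B_seq=7124 B_ack=5130
After event 2: A_seq=5189 A_ack=7124 B_seq=7124 B_ack=5130
After event 3: A_seq=5337 A_ack=7124 B_seq=7124 B_ack=5130
After event 4: A_seq=5337 A_ack=7124 B_seq=7124 B_ack=5337

Answer: 5337 7124 7124 5337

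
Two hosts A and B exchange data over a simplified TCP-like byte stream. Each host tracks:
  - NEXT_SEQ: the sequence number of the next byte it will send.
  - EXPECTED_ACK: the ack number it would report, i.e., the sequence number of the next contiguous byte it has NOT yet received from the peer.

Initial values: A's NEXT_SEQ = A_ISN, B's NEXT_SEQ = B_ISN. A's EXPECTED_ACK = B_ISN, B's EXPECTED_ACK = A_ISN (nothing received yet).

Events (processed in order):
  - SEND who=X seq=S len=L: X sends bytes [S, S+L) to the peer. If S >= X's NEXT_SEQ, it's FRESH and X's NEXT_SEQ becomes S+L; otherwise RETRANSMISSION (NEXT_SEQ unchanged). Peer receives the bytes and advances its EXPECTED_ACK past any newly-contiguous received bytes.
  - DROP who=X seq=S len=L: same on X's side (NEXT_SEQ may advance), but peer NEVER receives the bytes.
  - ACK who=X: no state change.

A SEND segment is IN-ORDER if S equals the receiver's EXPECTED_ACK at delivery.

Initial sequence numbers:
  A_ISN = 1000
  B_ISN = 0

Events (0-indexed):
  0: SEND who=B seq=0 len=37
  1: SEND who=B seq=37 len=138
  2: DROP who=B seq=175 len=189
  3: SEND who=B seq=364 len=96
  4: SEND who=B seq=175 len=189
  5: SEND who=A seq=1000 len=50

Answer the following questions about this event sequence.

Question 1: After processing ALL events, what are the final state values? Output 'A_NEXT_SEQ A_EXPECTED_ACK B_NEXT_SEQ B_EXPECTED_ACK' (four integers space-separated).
Answer: 1050 460 460 1050

Derivation:
After event 0: A_seq=1000 A_ack=37 B_seq=37 B_ack=1000
After event 1: A_seq=1000 A_ack=175 B_seq=175 B_ack=1000
After event 2: A_seq=1000 A_ack=175 B_seq=364 B_ack=1000
After event 3: A_seq=1000 A_ack=175 B_seq=460 B_ack=1000
After event 4: A_seq=1000 A_ack=460 B_seq=460 B_ack=1000
After event 5: A_seq=1050 A_ack=460 B_seq=460 B_ack=1050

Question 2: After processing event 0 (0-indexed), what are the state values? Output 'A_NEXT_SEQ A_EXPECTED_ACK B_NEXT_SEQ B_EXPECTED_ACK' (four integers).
After event 0: A_seq=1000 A_ack=37 B_seq=37 B_ack=1000

1000 37 37 1000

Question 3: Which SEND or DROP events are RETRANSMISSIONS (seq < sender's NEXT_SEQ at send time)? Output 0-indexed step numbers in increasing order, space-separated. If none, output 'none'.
Step 0: SEND seq=0 -> fresh
Step 1: SEND seq=37 -> fresh
Step 2: DROP seq=175 -> fresh
Step 3: SEND seq=364 -> fresh
Step 4: SEND seq=175 -> retransmit
Step 5: SEND seq=1000 -> fresh

Answer: 4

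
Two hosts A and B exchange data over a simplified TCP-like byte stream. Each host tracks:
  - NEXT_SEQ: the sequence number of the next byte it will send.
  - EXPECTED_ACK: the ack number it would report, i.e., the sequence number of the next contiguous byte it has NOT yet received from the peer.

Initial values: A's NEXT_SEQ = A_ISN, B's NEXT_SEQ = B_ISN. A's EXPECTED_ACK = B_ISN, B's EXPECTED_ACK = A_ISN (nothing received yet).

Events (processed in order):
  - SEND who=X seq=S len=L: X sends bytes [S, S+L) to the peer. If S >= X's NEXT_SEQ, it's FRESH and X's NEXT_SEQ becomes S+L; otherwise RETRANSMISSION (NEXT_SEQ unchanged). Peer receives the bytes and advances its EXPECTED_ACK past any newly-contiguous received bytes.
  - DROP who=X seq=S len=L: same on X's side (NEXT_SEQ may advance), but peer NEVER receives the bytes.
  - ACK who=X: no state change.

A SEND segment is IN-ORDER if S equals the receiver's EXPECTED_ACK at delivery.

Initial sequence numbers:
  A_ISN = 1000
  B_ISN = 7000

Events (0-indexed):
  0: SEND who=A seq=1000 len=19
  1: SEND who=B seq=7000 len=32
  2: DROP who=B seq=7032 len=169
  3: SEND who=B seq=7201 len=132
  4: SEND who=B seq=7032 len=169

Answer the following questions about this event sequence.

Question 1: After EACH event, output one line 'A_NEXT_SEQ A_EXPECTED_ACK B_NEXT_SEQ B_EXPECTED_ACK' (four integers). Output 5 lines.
1019 7000 7000 1019
1019 7032 7032 1019
1019 7032 7201 1019
1019 7032 7333 1019
1019 7333 7333 1019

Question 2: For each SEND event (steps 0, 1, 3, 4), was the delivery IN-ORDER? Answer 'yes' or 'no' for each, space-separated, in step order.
Step 0: SEND seq=1000 -> in-order
Step 1: SEND seq=7000 -> in-order
Step 3: SEND seq=7201 -> out-of-order
Step 4: SEND seq=7032 -> in-order

Answer: yes yes no yes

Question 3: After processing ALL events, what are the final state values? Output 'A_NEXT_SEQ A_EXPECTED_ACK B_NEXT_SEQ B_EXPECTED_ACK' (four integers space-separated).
After event 0: A_seq=1019 A_ack=7000 B_seq=7000 B_ack=1019
After event 1: A_seq=1019 A_ack=7032 B_seq=7032 B_ack=1019
After event 2: A_seq=1019 A_ack=7032 B_seq=7201 B_ack=1019
After event 3: A_seq=1019 A_ack=7032 B_seq=7333 B_ack=1019
After event 4: A_seq=1019 A_ack=7333 B_seq=7333 B_ack=1019

Answer: 1019 7333 7333 1019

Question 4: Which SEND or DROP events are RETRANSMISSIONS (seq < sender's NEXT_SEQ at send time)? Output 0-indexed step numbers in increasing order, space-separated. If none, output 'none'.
Step 0: SEND seq=1000 -> fresh
Step 1: SEND seq=7000 -> fresh
Step 2: DROP seq=7032 -> fresh
Step 3: SEND seq=7201 -> fresh
Step 4: SEND seq=7032 -> retransmit

Answer: 4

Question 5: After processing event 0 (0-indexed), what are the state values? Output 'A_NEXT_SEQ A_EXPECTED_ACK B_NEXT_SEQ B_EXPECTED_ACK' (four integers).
After event 0: A_seq=1019 A_ack=7000 B_seq=7000 B_ack=1019

1019 7000 7000 1019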